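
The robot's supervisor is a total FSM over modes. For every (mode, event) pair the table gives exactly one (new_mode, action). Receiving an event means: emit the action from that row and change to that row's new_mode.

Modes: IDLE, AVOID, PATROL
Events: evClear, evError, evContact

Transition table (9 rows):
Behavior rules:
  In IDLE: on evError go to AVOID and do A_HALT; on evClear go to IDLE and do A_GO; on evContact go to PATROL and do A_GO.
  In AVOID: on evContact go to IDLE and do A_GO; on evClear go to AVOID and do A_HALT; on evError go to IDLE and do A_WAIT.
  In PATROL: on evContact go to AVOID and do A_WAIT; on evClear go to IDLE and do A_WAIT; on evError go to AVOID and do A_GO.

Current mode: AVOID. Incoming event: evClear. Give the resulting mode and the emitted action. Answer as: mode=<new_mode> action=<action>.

mode=AVOID action=A_HALT

current mode = AVOID; filter table to that mode:
  (AVOID, evContact) → (IDLE, A_GO)
  (AVOID, evClear) → (AVOID, A_HALT)  ← event matches
  (AVOID, evError) → (IDLE, A_WAIT)
event = evClear selects (AVOID, A_HALT)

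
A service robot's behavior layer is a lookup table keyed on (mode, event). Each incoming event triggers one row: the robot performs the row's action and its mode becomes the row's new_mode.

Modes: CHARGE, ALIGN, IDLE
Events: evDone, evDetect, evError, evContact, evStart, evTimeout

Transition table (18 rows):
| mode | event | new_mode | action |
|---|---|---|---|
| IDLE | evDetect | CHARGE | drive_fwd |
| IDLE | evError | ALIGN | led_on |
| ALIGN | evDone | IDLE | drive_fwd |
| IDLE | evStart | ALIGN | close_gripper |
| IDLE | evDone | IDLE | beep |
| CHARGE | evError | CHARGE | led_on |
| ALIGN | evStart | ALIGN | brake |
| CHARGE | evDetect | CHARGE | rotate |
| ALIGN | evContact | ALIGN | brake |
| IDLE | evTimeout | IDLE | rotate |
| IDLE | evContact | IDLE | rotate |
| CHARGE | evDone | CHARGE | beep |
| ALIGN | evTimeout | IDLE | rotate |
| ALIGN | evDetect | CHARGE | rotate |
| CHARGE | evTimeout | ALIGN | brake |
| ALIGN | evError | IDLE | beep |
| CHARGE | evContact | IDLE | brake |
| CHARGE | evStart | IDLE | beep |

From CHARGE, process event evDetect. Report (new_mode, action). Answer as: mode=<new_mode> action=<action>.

current mode = CHARGE; filter table to that mode:
  (CHARGE, evError) → (CHARGE, led_on)
  (CHARGE, evDetect) → (CHARGE, rotate)  ← event matches
  (CHARGE, evDone) → (CHARGE, beep)
  (CHARGE, evTimeout) → (ALIGN, brake)
  (CHARGE, evContact) → (IDLE, brake)
  (CHARGE, evStart) → (IDLE, beep)
event = evDetect selects (CHARGE, rotate)

mode=CHARGE action=rotate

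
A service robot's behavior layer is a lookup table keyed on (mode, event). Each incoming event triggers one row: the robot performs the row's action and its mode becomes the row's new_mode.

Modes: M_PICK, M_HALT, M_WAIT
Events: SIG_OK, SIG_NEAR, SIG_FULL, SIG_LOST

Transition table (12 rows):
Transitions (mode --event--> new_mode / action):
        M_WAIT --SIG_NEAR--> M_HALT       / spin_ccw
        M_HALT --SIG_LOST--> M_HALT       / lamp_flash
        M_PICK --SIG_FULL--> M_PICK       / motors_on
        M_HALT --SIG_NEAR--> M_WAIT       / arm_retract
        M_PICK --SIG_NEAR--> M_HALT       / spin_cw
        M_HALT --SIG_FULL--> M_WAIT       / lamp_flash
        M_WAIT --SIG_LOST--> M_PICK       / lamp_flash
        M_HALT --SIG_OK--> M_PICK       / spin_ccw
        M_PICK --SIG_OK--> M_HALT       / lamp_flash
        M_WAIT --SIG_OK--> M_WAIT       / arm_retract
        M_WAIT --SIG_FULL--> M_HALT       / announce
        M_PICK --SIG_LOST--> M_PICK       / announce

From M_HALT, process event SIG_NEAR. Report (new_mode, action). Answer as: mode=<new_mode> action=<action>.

current mode = M_HALT; filter table to that mode:
  (M_HALT, SIG_LOST) → (M_HALT, lamp_flash)
  (M_HALT, SIG_NEAR) → (M_WAIT, arm_retract)  ← event matches
  (M_HALT, SIG_FULL) → (M_WAIT, lamp_flash)
  (M_HALT, SIG_OK) → (M_PICK, spin_ccw)
event = SIG_NEAR selects (M_WAIT, arm_retract)

mode=M_WAIT action=arm_retract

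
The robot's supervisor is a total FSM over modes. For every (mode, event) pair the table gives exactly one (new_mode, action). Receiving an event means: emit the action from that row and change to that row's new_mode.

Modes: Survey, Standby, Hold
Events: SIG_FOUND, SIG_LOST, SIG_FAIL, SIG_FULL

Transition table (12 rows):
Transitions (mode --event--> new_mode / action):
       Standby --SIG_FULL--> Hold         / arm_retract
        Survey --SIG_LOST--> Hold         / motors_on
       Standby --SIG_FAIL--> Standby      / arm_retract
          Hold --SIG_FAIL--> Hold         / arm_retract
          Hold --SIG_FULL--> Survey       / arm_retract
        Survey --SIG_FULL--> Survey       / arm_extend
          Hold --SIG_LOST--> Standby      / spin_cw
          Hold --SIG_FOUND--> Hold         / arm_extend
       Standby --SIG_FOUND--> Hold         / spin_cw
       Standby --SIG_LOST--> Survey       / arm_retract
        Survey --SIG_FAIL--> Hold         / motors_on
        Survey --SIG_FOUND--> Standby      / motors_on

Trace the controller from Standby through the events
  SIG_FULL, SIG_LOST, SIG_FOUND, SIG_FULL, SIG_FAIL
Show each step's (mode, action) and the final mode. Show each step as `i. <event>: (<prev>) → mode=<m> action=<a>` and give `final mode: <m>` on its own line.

final mode: Hold

1. SIG_FULL: (Standby) → mode=Hold action=arm_retract
2. SIG_LOST: (Hold) → mode=Standby action=spin_cw
3. SIG_FOUND: (Standby) → mode=Hold action=spin_cw
4. SIG_FULL: (Hold) → mode=Survey action=arm_retract
5. SIG_FAIL: (Survey) → mode=Hold action=motors_on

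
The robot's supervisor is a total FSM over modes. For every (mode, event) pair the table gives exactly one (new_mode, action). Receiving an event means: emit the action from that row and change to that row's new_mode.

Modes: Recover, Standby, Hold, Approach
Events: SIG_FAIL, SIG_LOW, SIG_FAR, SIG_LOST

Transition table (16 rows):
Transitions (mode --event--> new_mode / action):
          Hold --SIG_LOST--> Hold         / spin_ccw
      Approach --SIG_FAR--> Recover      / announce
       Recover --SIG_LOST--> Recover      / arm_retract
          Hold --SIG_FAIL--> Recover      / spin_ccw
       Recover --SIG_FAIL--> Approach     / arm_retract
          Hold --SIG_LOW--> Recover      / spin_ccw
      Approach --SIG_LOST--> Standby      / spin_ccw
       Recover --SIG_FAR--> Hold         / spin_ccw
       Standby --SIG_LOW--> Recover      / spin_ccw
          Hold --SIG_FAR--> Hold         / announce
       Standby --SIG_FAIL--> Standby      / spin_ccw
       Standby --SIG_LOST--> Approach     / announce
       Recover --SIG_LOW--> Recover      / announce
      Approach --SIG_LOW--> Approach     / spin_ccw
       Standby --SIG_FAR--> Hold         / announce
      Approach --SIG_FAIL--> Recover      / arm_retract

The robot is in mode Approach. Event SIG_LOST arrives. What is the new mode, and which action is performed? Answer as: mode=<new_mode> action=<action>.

mode=Standby action=spin_ccw

current mode = Approach; filter table to that mode:
  (Approach, SIG_FAR) → (Recover, announce)
  (Approach, SIG_LOST) → (Standby, spin_ccw)  ← event matches
  (Approach, SIG_LOW) → (Approach, spin_ccw)
  (Approach, SIG_FAIL) → (Recover, arm_retract)
event = SIG_LOST selects (Standby, spin_ccw)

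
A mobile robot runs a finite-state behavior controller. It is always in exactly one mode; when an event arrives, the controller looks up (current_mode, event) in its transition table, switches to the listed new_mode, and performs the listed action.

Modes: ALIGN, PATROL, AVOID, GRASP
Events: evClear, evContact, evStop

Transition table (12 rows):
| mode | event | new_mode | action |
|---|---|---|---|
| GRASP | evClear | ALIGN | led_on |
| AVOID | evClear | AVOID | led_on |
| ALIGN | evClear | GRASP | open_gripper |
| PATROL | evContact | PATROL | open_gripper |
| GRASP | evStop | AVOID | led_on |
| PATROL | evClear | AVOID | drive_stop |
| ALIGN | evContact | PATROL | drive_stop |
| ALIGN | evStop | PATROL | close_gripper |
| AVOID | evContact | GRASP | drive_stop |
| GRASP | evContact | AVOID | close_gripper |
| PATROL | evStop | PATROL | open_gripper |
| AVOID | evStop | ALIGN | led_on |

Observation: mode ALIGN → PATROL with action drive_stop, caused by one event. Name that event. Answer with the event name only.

evContact

try evClear: (ALIGN, evClear) → (GRASP, open_gripper)
try evContact: (ALIGN, evContact) → (PATROL, drive_stop)  ← matches
try evStop: (ALIGN, evStop) → (PATROL, close_gripper)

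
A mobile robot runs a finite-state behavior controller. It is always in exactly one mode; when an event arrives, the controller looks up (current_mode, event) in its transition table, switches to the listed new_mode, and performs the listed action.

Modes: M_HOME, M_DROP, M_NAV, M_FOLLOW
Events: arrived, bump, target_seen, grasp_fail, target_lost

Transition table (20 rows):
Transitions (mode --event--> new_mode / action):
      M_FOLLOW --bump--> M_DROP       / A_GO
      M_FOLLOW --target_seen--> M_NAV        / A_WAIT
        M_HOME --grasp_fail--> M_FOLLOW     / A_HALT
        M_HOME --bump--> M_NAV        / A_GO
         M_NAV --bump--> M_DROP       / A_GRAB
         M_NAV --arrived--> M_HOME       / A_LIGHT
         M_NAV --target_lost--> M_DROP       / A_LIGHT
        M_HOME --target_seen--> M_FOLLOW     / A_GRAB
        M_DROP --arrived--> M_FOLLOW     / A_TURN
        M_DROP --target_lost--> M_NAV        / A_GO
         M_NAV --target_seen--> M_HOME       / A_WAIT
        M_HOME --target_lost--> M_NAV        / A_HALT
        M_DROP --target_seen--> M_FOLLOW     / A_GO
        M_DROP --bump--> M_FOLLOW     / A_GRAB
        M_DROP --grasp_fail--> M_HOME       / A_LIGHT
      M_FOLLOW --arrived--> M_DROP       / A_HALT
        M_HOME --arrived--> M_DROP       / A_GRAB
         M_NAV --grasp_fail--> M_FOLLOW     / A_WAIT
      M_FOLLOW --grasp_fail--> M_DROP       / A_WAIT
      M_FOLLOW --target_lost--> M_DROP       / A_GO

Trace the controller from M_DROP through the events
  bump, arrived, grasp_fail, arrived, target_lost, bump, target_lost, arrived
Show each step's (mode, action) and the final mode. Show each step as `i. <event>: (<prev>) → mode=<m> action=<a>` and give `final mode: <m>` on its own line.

final mode: M_HOME

1. bump: (M_DROP) → mode=M_FOLLOW action=A_GRAB
2. arrived: (M_FOLLOW) → mode=M_DROP action=A_HALT
3. grasp_fail: (M_DROP) → mode=M_HOME action=A_LIGHT
4. arrived: (M_HOME) → mode=M_DROP action=A_GRAB
5. target_lost: (M_DROP) → mode=M_NAV action=A_GO
6. bump: (M_NAV) → mode=M_DROP action=A_GRAB
7. target_lost: (M_DROP) → mode=M_NAV action=A_GO
8. arrived: (M_NAV) → mode=M_HOME action=A_LIGHT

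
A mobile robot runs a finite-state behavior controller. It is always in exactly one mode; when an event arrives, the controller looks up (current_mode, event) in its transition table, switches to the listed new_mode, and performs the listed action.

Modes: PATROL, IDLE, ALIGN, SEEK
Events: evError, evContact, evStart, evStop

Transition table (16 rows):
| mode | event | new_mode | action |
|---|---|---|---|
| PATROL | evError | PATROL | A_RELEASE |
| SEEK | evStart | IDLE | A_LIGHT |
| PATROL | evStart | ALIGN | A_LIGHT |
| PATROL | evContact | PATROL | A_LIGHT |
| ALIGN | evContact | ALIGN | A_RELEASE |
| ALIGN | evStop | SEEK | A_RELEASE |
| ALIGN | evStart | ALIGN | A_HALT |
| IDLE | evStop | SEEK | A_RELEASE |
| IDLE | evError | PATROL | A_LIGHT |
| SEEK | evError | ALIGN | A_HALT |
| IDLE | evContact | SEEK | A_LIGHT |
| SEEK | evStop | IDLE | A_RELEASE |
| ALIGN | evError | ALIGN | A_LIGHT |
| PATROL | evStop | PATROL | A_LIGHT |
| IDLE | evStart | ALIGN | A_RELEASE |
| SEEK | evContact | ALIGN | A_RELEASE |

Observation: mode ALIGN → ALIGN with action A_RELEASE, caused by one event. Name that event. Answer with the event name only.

evContact

try evError: (ALIGN, evError) → (ALIGN, A_LIGHT)
try evContact: (ALIGN, evContact) → (ALIGN, A_RELEASE)  ← matches
try evStart: (ALIGN, evStart) → (ALIGN, A_HALT)
try evStop: (ALIGN, evStop) → (SEEK, A_RELEASE)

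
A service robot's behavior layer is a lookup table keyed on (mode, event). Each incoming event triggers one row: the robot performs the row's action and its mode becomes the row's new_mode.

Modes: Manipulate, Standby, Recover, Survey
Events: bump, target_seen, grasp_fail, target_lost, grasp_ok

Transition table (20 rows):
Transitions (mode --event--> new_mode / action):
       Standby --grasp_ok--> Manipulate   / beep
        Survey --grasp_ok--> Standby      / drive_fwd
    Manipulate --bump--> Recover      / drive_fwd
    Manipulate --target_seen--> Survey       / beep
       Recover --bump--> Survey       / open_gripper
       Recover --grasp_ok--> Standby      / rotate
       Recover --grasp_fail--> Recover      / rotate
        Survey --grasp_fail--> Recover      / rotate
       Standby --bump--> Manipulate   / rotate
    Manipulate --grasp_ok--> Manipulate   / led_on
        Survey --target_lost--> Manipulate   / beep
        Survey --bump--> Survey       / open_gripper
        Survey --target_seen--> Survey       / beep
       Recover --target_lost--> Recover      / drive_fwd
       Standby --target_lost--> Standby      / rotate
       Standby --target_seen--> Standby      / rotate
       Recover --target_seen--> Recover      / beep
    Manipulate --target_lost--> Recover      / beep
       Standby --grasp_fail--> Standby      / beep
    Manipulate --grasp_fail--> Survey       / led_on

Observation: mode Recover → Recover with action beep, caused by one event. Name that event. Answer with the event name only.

try bump: (Recover, bump) → (Survey, open_gripper)
try target_seen: (Recover, target_seen) → (Recover, beep)  ← matches
try grasp_fail: (Recover, grasp_fail) → (Recover, rotate)
try target_lost: (Recover, target_lost) → (Recover, drive_fwd)
try grasp_ok: (Recover, grasp_ok) → (Standby, rotate)

target_seen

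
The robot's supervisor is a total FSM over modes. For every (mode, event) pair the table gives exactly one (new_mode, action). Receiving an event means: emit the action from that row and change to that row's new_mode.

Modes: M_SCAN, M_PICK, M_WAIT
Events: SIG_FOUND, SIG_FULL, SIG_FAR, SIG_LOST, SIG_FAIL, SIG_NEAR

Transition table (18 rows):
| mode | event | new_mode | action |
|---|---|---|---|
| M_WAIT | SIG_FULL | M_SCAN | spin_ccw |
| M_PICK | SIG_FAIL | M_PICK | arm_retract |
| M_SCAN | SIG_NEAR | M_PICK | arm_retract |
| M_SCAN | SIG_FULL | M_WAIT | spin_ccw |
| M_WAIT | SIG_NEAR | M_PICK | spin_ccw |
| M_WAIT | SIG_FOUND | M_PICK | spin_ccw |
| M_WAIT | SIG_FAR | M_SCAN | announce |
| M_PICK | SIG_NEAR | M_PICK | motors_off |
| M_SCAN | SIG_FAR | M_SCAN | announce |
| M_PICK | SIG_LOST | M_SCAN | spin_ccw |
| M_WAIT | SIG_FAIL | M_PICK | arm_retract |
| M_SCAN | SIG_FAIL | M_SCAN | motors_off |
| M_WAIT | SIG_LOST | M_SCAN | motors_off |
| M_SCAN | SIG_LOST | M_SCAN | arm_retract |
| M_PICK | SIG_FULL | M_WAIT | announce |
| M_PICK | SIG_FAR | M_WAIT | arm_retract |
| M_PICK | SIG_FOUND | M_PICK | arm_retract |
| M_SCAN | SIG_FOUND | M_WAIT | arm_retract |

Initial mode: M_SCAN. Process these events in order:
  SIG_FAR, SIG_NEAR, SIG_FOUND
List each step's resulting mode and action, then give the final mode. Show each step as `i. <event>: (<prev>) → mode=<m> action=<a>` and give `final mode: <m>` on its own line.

final mode: M_PICK

1. SIG_FAR: (M_SCAN) → mode=M_SCAN action=announce
2. SIG_NEAR: (M_SCAN) → mode=M_PICK action=arm_retract
3. SIG_FOUND: (M_PICK) → mode=M_PICK action=arm_retract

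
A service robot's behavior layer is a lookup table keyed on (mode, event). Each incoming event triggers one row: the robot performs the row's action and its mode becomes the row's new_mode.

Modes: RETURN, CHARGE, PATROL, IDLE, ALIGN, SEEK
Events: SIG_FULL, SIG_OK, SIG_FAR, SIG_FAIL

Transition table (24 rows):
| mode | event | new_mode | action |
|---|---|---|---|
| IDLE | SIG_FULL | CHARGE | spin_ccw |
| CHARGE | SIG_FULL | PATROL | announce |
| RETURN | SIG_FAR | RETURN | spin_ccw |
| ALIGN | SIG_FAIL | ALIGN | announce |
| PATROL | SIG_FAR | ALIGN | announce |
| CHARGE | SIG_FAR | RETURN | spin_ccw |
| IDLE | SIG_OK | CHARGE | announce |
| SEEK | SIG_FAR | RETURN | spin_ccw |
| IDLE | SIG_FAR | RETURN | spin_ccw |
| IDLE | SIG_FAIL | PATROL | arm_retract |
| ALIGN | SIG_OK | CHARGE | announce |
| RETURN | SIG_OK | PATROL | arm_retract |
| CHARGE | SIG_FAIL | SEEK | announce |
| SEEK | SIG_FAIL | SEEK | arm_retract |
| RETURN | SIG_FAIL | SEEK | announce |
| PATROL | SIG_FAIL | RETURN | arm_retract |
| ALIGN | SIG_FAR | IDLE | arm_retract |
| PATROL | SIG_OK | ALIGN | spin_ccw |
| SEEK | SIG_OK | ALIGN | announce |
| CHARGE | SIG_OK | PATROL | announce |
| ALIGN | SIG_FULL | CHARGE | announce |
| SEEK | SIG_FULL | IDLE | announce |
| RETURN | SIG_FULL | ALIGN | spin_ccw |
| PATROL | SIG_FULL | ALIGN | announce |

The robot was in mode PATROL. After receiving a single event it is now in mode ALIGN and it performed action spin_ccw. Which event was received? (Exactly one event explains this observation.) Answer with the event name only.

try SIG_FULL: (PATROL, SIG_FULL) → (ALIGN, announce)
try SIG_OK: (PATROL, SIG_OK) → (ALIGN, spin_ccw)  ← matches
try SIG_FAR: (PATROL, SIG_FAR) → (ALIGN, announce)
try SIG_FAIL: (PATROL, SIG_FAIL) → (RETURN, arm_retract)

SIG_OK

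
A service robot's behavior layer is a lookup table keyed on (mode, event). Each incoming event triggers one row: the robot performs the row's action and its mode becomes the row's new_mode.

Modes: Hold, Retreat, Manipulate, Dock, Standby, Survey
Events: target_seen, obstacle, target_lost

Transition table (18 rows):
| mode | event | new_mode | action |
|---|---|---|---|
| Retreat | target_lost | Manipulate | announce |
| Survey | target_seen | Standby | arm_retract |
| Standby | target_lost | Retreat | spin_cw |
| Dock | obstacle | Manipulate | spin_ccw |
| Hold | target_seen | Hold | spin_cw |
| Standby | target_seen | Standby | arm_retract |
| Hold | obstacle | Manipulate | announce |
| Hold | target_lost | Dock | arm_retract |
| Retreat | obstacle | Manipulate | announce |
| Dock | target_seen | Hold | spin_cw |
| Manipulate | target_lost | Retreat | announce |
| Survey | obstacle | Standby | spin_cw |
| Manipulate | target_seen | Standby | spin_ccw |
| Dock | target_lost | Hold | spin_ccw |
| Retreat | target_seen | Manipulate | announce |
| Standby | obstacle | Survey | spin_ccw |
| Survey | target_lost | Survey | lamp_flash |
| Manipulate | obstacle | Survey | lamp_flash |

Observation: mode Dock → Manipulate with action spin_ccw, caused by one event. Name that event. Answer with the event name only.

obstacle

try target_seen: (Dock, target_seen) → (Hold, spin_cw)
try obstacle: (Dock, obstacle) → (Manipulate, spin_ccw)  ← matches
try target_lost: (Dock, target_lost) → (Hold, spin_ccw)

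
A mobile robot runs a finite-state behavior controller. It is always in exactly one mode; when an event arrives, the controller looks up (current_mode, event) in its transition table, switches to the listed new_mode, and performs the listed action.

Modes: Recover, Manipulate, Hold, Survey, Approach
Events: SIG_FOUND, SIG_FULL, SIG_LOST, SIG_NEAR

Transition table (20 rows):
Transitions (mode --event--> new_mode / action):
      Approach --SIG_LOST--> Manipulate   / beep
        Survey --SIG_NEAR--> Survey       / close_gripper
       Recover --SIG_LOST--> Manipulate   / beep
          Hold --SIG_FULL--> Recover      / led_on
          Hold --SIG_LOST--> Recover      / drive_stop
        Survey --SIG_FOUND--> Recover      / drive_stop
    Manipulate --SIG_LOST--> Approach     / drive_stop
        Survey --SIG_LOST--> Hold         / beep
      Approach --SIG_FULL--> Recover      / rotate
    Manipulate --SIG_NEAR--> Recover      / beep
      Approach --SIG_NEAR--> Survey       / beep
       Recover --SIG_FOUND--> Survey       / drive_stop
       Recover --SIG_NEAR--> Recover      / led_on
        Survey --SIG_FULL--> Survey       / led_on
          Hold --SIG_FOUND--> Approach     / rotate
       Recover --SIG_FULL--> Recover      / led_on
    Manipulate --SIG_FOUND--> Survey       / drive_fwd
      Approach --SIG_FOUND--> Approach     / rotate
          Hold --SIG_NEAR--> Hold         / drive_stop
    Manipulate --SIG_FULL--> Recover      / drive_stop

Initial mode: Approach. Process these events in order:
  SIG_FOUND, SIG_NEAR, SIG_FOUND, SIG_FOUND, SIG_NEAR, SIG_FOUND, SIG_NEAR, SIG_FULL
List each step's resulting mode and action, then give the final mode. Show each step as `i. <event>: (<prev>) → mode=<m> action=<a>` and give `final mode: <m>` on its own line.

final mode: Recover

1. SIG_FOUND: (Approach) → mode=Approach action=rotate
2. SIG_NEAR: (Approach) → mode=Survey action=beep
3. SIG_FOUND: (Survey) → mode=Recover action=drive_stop
4. SIG_FOUND: (Recover) → mode=Survey action=drive_stop
5. SIG_NEAR: (Survey) → mode=Survey action=close_gripper
6. SIG_FOUND: (Survey) → mode=Recover action=drive_stop
7. SIG_NEAR: (Recover) → mode=Recover action=led_on
8. SIG_FULL: (Recover) → mode=Recover action=led_on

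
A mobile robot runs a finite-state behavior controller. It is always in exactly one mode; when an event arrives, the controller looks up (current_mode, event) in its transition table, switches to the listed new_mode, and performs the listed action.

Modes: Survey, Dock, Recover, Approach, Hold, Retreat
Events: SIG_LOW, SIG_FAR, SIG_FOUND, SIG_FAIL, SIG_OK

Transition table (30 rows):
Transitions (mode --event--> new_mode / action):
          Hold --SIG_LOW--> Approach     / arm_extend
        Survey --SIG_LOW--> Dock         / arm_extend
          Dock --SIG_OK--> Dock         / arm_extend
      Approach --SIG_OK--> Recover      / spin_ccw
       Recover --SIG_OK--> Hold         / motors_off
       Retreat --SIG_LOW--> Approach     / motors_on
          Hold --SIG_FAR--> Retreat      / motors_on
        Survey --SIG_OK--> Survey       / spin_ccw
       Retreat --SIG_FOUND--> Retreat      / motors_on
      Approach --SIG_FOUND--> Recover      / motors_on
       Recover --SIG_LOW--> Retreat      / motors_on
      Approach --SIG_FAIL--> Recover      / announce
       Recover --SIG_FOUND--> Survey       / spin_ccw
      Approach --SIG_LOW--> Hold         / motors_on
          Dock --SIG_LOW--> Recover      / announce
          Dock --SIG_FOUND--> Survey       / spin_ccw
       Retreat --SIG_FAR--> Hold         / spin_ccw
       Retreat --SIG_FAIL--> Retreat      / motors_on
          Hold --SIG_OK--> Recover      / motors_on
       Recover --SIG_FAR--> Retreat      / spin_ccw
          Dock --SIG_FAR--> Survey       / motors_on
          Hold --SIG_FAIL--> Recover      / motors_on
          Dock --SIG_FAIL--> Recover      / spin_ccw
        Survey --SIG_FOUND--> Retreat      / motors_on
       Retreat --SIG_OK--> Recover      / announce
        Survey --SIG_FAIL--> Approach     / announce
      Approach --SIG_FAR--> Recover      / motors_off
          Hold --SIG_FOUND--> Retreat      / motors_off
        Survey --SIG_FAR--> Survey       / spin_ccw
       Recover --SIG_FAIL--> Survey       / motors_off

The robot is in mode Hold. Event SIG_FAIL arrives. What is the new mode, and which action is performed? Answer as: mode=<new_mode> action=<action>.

current mode = Hold; filter table to that mode:
  (Hold, SIG_LOW) → (Approach, arm_extend)
  (Hold, SIG_FAR) → (Retreat, motors_on)
  (Hold, SIG_OK) → (Recover, motors_on)
  (Hold, SIG_FAIL) → (Recover, motors_on)  ← event matches
  (Hold, SIG_FOUND) → (Retreat, motors_off)
event = SIG_FAIL selects (Recover, motors_on)

mode=Recover action=motors_on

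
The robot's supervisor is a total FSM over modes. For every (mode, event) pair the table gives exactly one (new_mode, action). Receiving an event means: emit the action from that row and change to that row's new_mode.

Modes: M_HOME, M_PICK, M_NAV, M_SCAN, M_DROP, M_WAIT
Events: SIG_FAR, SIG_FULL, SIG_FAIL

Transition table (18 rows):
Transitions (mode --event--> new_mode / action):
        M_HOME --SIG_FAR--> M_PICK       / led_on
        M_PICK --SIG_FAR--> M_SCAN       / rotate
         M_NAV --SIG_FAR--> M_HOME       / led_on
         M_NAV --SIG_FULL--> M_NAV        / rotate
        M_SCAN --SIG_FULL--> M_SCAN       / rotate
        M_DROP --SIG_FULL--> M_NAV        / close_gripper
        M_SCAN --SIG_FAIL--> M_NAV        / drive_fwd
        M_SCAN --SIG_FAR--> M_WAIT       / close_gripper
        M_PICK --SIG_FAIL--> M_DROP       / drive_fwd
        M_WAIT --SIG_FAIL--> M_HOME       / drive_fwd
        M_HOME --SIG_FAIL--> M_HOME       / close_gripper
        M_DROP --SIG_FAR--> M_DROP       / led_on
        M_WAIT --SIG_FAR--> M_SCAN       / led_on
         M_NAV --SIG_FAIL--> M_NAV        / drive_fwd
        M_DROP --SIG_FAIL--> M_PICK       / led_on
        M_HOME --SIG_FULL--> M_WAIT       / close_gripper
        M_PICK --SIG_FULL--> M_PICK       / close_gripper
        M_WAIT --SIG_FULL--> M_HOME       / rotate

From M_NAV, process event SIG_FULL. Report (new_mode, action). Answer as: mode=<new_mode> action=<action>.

mode=M_NAV action=rotate

current mode = M_NAV; filter table to that mode:
  (M_NAV, SIG_FAR) → (M_HOME, led_on)
  (M_NAV, SIG_FULL) → (M_NAV, rotate)  ← event matches
  (M_NAV, SIG_FAIL) → (M_NAV, drive_fwd)
event = SIG_FULL selects (M_NAV, rotate)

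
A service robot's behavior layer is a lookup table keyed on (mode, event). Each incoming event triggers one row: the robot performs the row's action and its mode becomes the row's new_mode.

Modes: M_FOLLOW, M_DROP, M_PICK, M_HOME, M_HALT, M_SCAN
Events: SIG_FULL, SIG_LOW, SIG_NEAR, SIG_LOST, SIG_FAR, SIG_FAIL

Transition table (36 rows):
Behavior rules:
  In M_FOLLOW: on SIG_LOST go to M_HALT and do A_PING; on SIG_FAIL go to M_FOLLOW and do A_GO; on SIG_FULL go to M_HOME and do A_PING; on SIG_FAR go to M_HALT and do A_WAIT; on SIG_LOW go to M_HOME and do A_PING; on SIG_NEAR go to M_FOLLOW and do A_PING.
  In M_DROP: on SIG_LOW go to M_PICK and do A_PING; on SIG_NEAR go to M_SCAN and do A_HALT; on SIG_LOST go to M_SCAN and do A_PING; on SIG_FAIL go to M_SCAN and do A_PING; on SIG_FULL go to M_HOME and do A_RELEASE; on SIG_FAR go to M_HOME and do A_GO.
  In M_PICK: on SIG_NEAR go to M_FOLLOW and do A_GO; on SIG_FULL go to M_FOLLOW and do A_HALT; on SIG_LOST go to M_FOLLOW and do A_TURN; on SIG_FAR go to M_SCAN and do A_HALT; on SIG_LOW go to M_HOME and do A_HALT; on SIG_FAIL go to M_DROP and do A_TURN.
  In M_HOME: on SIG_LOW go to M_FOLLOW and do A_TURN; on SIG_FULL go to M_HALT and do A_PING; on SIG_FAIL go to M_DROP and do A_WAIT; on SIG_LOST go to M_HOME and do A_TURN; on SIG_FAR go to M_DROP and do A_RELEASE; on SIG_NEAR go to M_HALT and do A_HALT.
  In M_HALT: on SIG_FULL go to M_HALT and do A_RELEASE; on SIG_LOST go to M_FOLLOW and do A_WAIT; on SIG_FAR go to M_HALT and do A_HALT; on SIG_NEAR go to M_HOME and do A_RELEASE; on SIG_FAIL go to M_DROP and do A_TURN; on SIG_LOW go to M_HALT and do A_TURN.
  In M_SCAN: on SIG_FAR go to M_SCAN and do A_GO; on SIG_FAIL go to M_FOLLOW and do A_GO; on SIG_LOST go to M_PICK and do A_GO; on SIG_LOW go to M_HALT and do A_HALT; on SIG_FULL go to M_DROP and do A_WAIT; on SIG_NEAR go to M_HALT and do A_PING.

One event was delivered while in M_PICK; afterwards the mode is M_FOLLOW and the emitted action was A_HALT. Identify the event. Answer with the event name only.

try SIG_FULL: (M_PICK, SIG_FULL) → (M_FOLLOW, A_HALT)  ← matches
try SIG_LOW: (M_PICK, SIG_LOW) → (M_HOME, A_HALT)
try SIG_NEAR: (M_PICK, SIG_NEAR) → (M_FOLLOW, A_GO)
try SIG_LOST: (M_PICK, SIG_LOST) → (M_FOLLOW, A_TURN)
try SIG_FAR: (M_PICK, SIG_FAR) → (M_SCAN, A_HALT)
try SIG_FAIL: (M_PICK, SIG_FAIL) → (M_DROP, A_TURN)

SIG_FULL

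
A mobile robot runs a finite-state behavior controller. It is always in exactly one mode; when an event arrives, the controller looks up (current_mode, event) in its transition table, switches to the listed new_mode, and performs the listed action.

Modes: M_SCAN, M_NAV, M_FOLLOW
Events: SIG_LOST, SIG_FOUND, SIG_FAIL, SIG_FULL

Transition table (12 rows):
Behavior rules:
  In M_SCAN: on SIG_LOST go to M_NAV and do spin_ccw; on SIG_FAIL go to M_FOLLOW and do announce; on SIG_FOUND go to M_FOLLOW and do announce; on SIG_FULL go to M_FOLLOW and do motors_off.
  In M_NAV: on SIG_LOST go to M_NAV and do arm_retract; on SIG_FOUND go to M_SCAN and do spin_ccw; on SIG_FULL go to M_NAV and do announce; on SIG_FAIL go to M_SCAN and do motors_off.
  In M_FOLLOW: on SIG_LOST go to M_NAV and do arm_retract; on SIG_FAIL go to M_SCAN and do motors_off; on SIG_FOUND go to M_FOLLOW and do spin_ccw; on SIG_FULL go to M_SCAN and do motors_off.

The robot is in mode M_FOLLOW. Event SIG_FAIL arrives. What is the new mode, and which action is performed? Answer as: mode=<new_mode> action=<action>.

current mode = M_FOLLOW; filter table to that mode:
  (M_FOLLOW, SIG_LOST) → (M_NAV, arm_retract)
  (M_FOLLOW, SIG_FAIL) → (M_SCAN, motors_off)  ← event matches
  (M_FOLLOW, SIG_FOUND) → (M_FOLLOW, spin_ccw)
  (M_FOLLOW, SIG_FULL) → (M_SCAN, motors_off)
event = SIG_FAIL selects (M_SCAN, motors_off)

mode=M_SCAN action=motors_off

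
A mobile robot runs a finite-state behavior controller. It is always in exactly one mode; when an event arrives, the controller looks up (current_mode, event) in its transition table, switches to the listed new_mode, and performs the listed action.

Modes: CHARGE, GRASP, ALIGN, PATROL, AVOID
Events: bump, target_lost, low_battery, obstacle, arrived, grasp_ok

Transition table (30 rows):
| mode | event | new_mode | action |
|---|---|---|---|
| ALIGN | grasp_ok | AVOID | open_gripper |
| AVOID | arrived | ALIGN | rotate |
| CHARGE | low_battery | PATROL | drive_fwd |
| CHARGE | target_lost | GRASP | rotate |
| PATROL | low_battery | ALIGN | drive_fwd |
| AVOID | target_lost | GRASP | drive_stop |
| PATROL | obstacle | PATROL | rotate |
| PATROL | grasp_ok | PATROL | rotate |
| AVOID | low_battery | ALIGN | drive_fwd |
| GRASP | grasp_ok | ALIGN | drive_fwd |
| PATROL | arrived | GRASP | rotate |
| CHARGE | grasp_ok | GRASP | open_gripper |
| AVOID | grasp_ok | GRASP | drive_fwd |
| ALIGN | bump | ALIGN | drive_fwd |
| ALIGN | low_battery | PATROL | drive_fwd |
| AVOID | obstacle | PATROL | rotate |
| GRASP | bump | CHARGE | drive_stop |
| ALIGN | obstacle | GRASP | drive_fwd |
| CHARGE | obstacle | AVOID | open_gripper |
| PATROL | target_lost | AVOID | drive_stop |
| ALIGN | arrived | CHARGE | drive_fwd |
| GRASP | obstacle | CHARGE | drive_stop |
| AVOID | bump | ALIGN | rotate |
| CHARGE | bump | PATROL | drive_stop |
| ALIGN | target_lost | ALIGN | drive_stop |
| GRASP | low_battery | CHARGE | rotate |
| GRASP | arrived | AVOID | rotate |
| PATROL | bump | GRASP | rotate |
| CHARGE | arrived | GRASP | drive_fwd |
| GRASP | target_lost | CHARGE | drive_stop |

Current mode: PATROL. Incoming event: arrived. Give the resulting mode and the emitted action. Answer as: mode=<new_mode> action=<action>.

mode=GRASP action=rotate

current mode = PATROL; filter table to that mode:
  (PATROL, low_battery) → (ALIGN, drive_fwd)
  (PATROL, obstacle) → (PATROL, rotate)
  (PATROL, grasp_ok) → (PATROL, rotate)
  (PATROL, arrived) → (GRASP, rotate)  ← event matches
  (PATROL, target_lost) → (AVOID, drive_stop)
  (PATROL, bump) → (GRASP, rotate)
event = arrived selects (GRASP, rotate)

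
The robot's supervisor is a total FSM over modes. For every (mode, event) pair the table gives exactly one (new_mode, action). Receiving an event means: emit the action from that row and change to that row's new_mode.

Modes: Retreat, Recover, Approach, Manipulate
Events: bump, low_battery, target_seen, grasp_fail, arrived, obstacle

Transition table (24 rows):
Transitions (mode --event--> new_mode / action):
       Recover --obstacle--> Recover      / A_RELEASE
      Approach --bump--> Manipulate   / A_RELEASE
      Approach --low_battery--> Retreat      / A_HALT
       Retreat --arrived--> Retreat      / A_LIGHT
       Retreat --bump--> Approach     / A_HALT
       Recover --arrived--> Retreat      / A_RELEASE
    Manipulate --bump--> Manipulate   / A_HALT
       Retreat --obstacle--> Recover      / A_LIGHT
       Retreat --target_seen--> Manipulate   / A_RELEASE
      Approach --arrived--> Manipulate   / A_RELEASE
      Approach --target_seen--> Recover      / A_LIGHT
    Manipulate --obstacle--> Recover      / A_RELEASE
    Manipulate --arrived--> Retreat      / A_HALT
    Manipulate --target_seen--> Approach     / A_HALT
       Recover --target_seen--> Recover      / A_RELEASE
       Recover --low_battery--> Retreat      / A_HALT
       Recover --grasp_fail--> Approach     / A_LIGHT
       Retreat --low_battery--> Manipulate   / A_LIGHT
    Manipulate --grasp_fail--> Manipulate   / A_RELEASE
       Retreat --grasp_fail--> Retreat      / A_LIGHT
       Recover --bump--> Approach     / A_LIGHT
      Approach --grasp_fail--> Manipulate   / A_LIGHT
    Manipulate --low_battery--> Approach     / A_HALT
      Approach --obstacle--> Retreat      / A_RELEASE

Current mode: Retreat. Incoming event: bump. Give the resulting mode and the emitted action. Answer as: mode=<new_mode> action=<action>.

current mode = Retreat; filter table to that mode:
  (Retreat, arrived) → (Retreat, A_LIGHT)
  (Retreat, bump) → (Approach, A_HALT)  ← event matches
  (Retreat, obstacle) → (Recover, A_LIGHT)
  (Retreat, target_seen) → (Manipulate, A_RELEASE)
  (Retreat, low_battery) → (Manipulate, A_LIGHT)
  (Retreat, grasp_fail) → (Retreat, A_LIGHT)
event = bump selects (Approach, A_HALT)

mode=Approach action=A_HALT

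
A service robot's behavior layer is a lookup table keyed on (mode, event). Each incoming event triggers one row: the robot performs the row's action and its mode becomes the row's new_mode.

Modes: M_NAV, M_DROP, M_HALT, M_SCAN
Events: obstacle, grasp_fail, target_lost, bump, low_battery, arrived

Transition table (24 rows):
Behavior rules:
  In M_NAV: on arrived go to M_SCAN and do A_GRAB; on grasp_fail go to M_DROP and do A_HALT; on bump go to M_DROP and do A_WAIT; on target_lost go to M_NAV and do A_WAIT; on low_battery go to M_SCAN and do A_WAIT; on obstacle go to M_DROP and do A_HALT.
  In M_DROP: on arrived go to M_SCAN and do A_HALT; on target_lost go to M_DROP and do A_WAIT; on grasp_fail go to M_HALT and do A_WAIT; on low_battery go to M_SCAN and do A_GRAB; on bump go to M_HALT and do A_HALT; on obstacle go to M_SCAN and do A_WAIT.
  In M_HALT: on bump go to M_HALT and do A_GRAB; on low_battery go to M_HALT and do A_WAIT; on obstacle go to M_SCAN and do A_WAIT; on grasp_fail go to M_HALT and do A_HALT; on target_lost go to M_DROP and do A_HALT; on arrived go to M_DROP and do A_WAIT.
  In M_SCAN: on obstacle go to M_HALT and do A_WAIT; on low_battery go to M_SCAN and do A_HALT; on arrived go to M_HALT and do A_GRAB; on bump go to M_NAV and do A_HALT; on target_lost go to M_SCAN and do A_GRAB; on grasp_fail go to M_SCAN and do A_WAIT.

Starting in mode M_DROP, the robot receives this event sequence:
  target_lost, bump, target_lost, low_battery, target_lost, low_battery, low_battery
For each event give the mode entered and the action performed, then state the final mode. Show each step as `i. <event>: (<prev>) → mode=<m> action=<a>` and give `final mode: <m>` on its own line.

1. target_lost: (M_DROP) → mode=M_DROP action=A_WAIT
2. bump: (M_DROP) → mode=M_HALT action=A_HALT
3. target_lost: (M_HALT) → mode=M_DROP action=A_HALT
4. low_battery: (M_DROP) → mode=M_SCAN action=A_GRAB
5. target_lost: (M_SCAN) → mode=M_SCAN action=A_GRAB
6. low_battery: (M_SCAN) → mode=M_SCAN action=A_HALT
7. low_battery: (M_SCAN) → mode=M_SCAN action=A_HALT

final mode: M_SCAN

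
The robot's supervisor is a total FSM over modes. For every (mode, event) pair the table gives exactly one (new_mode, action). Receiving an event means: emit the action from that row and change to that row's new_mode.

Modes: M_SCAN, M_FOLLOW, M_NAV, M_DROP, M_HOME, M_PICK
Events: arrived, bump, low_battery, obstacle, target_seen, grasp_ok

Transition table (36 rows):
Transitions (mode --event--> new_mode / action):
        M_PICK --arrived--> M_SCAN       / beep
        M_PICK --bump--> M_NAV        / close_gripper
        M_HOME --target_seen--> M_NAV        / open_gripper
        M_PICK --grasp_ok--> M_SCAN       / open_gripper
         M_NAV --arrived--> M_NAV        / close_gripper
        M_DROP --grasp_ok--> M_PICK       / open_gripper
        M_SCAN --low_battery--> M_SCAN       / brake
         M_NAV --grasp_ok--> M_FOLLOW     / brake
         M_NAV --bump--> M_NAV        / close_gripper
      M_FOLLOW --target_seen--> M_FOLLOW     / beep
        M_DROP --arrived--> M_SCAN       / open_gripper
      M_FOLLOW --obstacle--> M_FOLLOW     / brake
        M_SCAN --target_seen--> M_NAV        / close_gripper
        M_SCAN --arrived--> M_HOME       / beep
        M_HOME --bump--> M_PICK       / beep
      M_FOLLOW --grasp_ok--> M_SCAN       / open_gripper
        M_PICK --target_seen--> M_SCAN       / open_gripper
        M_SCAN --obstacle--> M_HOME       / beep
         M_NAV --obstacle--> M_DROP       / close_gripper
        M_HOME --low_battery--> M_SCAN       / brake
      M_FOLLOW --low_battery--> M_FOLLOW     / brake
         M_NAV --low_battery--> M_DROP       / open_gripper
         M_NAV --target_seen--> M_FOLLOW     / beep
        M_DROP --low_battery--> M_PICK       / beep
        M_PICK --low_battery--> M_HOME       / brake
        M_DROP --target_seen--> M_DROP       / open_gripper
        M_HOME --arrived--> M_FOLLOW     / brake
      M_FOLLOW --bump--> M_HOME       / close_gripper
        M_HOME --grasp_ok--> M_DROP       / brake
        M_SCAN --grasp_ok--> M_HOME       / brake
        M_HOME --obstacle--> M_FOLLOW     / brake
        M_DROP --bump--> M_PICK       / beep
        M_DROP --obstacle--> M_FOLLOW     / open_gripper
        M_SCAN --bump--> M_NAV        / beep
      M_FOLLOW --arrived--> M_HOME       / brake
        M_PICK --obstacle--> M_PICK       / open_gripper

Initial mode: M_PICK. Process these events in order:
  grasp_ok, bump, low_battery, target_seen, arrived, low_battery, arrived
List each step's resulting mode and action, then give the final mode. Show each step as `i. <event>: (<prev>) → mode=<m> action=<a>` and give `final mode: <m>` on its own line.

final mode: M_HOME

1. grasp_ok: (M_PICK) → mode=M_SCAN action=open_gripper
2. bump: (M_SCAN) → mode=M_NAV action=beep
3. low_battery: (M_NAV) → mode=M_DROP action=open_gripper
4. target_seen: (M_DROP) → mode=M_DROP action=open_gripper
5. arrived: (M_DROP) → mode=M_SCAN action=open_gripper
6. low_battery: (M_SCAN) → mode=M_SCAN action=brake
7. arrived: (M_SCAN) → mode=M_HOME action=beep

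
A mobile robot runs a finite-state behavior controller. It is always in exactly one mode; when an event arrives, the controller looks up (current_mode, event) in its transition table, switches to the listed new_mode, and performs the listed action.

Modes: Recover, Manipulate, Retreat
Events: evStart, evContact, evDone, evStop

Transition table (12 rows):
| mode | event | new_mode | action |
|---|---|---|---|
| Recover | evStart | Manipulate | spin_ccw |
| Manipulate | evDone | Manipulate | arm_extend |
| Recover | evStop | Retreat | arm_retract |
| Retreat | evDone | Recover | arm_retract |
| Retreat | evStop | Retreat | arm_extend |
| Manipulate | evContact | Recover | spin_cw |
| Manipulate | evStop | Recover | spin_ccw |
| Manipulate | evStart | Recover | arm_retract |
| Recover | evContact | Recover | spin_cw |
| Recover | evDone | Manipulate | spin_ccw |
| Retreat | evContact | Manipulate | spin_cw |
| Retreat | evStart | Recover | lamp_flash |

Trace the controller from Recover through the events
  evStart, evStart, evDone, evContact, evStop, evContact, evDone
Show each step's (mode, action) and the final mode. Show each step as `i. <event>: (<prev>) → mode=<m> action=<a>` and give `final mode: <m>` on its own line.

final mode: Manipulate

1. evStart: (Recover) → mode=Manipulate action=spin_ccw
2. evStart: (Manipulate) → mode=Recover action=arm_retract
3. evDone: (Recover) → mode=Manipulate action=spin_ccw
4. evContact: (Manipulate) → mode=Recover action=spin_cw
5. evStop: (Recover) → mode=Retreat action=arm_retract
6. evContact: (Retreat) → mode=Manipulate action=spin_cw
7. evDone: (Manipulate) → mode=Manipulate action=arm_extend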